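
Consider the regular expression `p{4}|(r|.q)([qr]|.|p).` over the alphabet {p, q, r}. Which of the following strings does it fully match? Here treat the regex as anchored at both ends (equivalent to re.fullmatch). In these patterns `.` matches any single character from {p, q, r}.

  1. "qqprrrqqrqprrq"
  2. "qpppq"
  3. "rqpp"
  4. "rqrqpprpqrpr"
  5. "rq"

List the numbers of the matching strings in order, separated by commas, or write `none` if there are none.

3

1 → no match
2 → no match
3 → match
4 → no match
5 → no match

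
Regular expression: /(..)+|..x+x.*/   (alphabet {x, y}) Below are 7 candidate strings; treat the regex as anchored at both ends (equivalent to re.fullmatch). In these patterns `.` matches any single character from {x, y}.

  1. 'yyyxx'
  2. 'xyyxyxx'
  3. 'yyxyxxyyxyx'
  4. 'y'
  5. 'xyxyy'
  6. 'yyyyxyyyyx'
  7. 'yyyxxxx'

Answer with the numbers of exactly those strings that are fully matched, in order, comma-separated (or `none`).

6

1. 'yyyxx' → no match
2. 'xyyxyxx' → no match
3. 'yyxyxxyyxyx' → no match
4. 'y' → no match
5. 'xyxyy' → no match
6. 'yyyyxyyyyx' → match
7. 'yyyxxxx' → no match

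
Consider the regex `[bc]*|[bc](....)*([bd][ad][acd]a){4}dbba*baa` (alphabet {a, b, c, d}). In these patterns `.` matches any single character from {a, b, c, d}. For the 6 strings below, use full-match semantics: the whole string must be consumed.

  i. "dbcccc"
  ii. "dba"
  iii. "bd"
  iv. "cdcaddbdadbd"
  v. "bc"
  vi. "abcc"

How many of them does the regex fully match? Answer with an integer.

i → no match
ii → no match
iii → no match
iv → no match
v → match
vi → no match
Total matched: 1

1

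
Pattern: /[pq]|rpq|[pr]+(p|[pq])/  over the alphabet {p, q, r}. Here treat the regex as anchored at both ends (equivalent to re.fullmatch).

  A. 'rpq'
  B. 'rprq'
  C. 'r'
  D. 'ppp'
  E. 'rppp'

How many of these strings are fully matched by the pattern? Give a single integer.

4

A → match
B → match
C → no match
D → match
E → match
Total matched: 4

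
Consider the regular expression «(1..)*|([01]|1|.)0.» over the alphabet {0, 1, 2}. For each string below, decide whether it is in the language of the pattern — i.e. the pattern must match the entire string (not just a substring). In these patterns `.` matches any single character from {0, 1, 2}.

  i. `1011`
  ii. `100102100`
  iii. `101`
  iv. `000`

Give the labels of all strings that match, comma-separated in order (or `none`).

i. `1011` → no match
ii. `100102100` → match
iii. `101` → match
iv. `000` → match

ii, iii, iv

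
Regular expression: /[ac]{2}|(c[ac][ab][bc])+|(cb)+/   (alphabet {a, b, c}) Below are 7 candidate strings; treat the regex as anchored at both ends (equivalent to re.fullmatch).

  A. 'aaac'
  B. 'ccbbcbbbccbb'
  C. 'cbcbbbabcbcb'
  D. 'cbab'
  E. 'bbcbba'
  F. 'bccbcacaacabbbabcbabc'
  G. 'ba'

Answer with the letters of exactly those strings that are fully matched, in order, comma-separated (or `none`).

A → no match
B → no match
C → no match
D → no match
E → no match
F → no match
G → no match

none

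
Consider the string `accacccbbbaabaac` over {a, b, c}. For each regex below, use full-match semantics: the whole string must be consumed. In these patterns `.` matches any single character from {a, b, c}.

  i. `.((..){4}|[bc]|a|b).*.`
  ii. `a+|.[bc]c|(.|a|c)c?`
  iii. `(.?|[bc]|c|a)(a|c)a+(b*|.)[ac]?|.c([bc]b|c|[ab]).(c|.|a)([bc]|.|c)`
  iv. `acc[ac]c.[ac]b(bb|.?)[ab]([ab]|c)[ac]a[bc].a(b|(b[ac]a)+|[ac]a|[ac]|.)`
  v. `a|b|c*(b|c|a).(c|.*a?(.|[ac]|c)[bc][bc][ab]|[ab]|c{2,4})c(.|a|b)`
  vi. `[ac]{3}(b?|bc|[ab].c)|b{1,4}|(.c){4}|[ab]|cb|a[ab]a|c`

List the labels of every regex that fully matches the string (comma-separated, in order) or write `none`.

i → match
ii → no match
iii → no match
iv → match
v → no match
vi → no match

i, iv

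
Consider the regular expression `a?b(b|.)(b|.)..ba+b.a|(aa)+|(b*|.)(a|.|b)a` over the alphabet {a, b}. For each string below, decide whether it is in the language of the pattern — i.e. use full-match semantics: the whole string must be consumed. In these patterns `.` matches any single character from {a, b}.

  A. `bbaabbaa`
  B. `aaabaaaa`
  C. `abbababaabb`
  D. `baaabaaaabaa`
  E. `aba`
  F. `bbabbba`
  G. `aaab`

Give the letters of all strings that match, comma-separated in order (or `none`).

A → no match
B → no match
C → no match
D → no match
E → match
F → no match
G → no match

E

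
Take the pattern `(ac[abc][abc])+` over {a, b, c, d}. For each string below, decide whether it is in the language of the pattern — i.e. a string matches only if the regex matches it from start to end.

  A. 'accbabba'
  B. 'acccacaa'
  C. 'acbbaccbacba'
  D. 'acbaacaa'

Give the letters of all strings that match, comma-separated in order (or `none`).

B, C, D

A → no match
B → match
C → match
D → match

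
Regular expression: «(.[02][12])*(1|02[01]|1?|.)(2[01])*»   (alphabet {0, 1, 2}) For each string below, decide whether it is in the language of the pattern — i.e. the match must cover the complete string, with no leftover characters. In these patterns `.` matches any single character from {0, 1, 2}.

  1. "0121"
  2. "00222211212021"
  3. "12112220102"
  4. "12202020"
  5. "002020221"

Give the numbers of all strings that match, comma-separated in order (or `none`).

1. "0121" → no match
2 → no match
3. "12112220102" → no match
4. "12202020" → match
5. "002020221" → no match

4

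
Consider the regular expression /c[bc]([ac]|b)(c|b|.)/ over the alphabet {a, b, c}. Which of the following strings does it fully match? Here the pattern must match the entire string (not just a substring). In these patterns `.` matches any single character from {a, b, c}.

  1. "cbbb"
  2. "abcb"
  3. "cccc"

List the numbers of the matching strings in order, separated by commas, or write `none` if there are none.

1 → match
2 → no match — must start with "c"
3 → match

1, 3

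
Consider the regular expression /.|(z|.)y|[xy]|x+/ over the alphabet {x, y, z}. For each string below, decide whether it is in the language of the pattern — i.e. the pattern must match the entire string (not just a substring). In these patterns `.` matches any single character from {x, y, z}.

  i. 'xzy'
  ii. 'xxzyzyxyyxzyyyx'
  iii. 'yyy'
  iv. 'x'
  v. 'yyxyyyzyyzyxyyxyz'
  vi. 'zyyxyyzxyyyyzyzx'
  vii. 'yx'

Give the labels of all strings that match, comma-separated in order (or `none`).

iv

i → no match
ii → no match
iii → no match
iv → match
v → no match
vi → no match
vii → no match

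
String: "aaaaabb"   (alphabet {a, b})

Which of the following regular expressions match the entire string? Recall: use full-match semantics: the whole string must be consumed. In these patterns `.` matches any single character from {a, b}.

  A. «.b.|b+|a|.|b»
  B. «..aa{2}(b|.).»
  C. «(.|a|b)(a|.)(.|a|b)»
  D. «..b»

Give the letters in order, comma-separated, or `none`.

A → no match
B → match
C → no match
D → no match

B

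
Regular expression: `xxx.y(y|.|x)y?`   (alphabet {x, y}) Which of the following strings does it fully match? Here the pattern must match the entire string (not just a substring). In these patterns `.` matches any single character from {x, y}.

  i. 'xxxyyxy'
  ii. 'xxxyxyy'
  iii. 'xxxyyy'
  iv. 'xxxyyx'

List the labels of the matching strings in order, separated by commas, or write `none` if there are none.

i, iii, iv

i → match
ii → no match
iii → match
iv → match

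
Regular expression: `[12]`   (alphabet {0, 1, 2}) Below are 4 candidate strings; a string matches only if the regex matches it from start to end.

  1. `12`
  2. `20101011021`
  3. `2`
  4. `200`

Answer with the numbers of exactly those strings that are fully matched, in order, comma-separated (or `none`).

1 → no match
2 → no match
3 → match
4 → no match

3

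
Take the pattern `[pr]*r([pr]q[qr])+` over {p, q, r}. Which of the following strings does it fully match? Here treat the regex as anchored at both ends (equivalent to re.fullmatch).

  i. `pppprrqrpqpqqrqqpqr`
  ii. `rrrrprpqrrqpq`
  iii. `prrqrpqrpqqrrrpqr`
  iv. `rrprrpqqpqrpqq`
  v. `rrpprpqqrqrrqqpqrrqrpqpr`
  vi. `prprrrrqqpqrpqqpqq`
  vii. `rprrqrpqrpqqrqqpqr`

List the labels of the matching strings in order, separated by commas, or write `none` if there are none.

i → no match
ii → no match
iii → no match
iv → match
v → no match
vi → match
vii → match

iv, vi, vii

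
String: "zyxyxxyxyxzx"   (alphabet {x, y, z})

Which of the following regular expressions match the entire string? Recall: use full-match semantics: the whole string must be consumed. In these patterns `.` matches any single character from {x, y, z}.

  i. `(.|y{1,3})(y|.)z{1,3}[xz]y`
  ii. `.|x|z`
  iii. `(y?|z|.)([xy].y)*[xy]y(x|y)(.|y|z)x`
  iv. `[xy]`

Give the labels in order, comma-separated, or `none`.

iii

i → no match — must end with "y"
ii → no match
iii → match
iv → no match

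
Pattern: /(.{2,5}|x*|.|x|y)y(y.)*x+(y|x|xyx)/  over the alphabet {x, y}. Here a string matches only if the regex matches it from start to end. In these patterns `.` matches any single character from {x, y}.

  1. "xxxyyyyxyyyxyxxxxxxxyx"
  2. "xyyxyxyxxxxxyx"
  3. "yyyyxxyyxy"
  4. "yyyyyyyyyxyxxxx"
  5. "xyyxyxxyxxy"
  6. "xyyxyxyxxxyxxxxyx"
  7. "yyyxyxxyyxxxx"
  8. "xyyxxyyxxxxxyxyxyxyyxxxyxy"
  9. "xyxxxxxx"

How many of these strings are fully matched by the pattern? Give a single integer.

1 → match
2 → match
3 → no match
4 → match
5 → no match
6 → no match
7 → no match
8 → no match
9 → match
Total matched: 4

4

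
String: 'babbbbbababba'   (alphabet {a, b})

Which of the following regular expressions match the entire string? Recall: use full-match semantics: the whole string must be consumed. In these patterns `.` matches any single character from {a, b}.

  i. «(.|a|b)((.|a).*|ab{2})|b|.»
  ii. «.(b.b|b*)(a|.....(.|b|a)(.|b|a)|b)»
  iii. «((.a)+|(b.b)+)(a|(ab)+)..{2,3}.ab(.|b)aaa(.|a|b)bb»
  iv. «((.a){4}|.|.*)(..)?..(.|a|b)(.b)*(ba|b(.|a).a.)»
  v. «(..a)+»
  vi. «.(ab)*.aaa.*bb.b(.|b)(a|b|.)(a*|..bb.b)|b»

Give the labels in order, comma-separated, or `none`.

i → match
ii → no match
iii → no match — must end with 'bb'
iv → match
v → no match
vi → no match

i, iv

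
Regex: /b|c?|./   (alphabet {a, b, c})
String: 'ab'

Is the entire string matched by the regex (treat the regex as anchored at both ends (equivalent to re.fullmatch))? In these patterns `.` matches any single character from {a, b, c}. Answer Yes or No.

No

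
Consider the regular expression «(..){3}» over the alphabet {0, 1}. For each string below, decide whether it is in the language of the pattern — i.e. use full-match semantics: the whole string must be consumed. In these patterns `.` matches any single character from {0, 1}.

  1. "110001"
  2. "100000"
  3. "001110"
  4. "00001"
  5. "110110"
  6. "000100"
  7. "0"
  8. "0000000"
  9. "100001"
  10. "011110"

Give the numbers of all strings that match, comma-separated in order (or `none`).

1, 2, 3, 5, 6, 9, 10

1 → match
2 → match
3 → match
4 → no match
5 → match
6 → match
7 → no match
8 → no match
9 → match
10 → match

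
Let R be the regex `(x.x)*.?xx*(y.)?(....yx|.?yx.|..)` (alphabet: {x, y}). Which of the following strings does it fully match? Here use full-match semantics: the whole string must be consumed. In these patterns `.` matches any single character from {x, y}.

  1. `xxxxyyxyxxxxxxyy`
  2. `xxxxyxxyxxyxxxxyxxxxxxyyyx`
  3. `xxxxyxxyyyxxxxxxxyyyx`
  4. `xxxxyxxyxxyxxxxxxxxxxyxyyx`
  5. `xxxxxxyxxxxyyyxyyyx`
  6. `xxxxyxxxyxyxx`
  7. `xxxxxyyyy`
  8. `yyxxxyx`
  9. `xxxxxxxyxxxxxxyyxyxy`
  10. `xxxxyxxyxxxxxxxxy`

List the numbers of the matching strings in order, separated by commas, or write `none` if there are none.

1 → no match
2 → match
3 → no match
4 → match
5 → match
6 → match
7 → match
8 → no match
9 → match
10 → match

2, 4, 5, 6, 7, 9, 10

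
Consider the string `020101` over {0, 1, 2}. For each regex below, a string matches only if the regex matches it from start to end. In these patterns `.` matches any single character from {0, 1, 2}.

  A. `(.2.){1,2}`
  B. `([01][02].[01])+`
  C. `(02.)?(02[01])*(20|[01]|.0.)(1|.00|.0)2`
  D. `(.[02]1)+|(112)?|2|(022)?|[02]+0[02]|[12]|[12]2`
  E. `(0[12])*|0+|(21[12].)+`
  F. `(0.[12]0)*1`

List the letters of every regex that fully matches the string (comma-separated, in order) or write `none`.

A → no match
B → no match
C → no match — must end with `2`
D → no match
E → match
F → no match

E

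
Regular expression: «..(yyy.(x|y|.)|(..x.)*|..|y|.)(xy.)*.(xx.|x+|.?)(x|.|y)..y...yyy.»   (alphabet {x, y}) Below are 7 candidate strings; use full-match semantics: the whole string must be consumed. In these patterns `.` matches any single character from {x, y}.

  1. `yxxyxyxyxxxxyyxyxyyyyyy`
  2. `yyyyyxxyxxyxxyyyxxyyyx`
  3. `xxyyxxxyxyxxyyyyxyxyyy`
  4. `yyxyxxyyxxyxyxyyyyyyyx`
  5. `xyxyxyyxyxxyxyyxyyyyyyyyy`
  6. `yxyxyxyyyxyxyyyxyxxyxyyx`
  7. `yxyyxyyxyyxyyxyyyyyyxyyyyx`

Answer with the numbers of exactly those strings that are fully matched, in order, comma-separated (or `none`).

1, 2, 4, 5, 7

1 → match
2 → match
3 → no match
4 → match
5 → match
6 → no match
7 → match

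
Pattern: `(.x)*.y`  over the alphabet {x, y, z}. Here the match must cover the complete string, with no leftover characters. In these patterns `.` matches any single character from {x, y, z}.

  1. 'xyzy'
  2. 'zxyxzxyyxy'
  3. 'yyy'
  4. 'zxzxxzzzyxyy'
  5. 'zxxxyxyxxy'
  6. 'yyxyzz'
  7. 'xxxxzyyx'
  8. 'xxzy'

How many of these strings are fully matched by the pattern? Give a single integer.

1 → no match
2 → no match
3 → no match
4 → no match
5 → match
6 → no match — must end with 'y'
7 → no match — must end with 'y'
8 → match
Total matched: 2

2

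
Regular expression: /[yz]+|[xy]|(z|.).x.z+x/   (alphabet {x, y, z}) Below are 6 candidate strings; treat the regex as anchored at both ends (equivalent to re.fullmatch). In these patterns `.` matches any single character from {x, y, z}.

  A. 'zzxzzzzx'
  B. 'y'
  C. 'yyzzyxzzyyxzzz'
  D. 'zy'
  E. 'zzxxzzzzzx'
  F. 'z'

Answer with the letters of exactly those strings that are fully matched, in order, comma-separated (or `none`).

A, B, D, E, F

A → match
B → match
C → no match
D → match
E → match
F → match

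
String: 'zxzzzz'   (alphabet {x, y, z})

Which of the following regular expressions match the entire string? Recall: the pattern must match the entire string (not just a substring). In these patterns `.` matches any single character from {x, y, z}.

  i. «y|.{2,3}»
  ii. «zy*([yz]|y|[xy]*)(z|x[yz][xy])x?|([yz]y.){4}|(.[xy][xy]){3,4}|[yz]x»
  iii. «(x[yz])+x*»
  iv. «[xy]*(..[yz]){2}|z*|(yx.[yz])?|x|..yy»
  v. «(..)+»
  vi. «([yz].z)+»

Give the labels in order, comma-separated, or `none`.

iv, v, vi

i → no match
ii → no match
iii → no match — must start with 'x'
iv → match
v → match
vi → match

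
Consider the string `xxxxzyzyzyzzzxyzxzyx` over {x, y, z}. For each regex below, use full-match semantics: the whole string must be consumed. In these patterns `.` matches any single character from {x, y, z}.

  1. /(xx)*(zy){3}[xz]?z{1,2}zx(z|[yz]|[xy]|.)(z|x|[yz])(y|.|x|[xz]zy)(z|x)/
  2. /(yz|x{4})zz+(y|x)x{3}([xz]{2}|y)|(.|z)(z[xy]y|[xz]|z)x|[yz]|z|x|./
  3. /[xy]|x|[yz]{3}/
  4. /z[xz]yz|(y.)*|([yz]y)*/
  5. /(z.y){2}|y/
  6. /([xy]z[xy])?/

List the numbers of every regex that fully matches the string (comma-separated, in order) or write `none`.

1

1 → match
2 → no match
3 → no match
4 → no match
5 → no match — must end with `y`
6 → no match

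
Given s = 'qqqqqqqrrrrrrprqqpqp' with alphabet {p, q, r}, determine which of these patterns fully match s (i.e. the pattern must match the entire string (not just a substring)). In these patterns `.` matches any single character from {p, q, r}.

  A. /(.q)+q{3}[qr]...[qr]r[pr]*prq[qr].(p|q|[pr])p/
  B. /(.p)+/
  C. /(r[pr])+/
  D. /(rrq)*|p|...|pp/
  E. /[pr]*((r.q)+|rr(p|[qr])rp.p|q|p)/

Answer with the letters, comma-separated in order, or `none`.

A

A → match
B → no match
C → no match — must start with 'r'
D → no match
E → no match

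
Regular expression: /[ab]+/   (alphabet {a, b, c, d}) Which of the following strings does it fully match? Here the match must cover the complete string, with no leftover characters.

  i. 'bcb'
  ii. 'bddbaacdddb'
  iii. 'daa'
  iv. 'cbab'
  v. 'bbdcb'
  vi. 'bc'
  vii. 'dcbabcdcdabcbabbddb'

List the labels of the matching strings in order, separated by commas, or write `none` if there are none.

none

i. 'bcb' → no match
ii. 'bddbaacdddb' → no match
iii. 'daa' → no match
iv. 'cbab' → no match
v. 'bbdcb' → no match
vi. 'bc' → no match
vii → no match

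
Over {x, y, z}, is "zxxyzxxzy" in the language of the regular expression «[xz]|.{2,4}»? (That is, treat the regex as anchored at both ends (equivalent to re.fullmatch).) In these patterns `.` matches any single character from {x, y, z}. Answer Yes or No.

No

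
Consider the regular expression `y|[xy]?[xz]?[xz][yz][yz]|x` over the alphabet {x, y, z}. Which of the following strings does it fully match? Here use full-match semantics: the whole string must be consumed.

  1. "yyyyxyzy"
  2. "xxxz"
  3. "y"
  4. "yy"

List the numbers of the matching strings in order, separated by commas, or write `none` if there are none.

3

1 → no match
2 → no match
3 → match
4 → no match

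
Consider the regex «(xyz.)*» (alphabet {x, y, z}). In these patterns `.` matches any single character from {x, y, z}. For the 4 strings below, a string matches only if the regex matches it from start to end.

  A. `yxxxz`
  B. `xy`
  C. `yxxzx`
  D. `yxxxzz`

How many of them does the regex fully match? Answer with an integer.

A. `yxxxz` → no match
B. `xy` → no match
C. `yxxzx` → no match
D. `yxxxzz` → no match
Total matched: 0

0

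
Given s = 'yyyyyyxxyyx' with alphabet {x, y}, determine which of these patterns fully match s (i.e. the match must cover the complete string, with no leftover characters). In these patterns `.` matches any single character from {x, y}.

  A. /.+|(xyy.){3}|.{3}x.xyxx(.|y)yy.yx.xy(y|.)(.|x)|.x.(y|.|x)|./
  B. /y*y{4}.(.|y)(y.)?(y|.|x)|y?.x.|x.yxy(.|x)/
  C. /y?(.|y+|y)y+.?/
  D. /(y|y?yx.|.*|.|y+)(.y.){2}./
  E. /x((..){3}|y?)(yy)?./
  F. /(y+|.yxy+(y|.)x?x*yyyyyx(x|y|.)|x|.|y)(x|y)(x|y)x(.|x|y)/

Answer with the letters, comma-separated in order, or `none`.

A → match
B → match
C → no match
D → match
E → no match — must start with 'x'
F → no match

A, B, D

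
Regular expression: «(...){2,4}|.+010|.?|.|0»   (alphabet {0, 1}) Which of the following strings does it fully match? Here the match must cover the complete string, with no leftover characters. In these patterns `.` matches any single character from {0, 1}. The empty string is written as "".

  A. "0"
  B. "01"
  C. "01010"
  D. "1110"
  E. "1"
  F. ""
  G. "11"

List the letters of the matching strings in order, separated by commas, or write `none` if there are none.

A, C, E, F

A → match
B → no match
C → match
D → no match
E → match
F → match
G → no match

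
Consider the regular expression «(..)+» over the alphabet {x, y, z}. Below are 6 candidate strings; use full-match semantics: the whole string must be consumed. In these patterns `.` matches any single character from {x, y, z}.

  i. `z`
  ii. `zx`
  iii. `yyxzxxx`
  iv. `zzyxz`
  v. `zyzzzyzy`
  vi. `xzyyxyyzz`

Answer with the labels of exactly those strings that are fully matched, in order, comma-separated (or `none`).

ii, v

i → no match
ii → match
iii → no match
iv → no match
v → match
vi → no match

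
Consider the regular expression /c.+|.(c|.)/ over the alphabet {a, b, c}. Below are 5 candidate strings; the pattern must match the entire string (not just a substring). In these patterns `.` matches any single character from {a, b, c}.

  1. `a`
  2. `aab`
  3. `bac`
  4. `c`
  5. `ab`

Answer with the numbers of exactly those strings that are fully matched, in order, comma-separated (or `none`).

1. `a` → no match
2. `aab` → no match
3. `bac` → no match
4. `c` → no match
5. `ab` → match

5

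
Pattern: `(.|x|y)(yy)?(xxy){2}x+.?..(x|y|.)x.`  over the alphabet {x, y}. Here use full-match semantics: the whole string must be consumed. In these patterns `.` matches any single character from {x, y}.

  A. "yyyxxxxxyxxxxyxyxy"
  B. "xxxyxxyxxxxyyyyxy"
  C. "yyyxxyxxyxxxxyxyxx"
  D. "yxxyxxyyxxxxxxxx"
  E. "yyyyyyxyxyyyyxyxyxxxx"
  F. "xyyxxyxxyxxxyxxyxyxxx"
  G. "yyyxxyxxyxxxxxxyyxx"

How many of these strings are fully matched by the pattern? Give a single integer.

3

A → no match
B → match
C → match
D → no match
E → no match
F → no match
G → match
Total matched: 3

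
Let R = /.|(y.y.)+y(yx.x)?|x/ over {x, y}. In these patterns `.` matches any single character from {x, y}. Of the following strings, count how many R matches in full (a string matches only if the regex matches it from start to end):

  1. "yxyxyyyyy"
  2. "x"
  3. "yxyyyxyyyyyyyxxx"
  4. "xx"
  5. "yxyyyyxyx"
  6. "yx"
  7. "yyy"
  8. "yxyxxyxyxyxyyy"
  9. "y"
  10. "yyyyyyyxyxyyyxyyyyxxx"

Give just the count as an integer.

5

1. "yxyxyyyyy" → match
2. "x" → match
3 → no match
4. "xx" → no match
5. "yxyyyyxyx" → match
6. "yx" → no match
7. "yyy" → no match
8 → no match
9. "y" → match
10 → match
Total matched: 5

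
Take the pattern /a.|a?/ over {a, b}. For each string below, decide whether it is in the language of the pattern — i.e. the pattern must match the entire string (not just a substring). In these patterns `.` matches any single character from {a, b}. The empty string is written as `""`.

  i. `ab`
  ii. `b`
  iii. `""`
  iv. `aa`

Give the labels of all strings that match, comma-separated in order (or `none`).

i, iii, iv

i. `ab` → match
ii. `b` → no match
iii. `""` → match
iv. `aa` → match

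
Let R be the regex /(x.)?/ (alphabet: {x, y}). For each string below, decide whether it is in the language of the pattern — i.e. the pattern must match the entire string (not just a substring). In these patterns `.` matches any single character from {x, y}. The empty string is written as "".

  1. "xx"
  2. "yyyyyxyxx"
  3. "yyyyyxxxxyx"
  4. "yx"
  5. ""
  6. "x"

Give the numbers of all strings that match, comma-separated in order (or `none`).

1 → match
2 → no match
3 → no match
4 → no match
5 → match
6 → no match

1, 5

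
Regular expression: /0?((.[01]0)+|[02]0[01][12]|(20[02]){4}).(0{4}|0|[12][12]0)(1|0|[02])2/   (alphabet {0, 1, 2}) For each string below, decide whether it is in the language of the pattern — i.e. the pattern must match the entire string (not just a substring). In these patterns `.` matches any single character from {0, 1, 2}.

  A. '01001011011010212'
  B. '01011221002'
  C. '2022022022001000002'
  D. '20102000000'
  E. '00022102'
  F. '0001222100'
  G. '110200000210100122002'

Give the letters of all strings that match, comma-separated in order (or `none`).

C, G

A → no match
B. '01011221002' → no match
C → match
D. '20102000000' → no match — must end with '2'
E. '00022102' → no match
F. '0001222100' → no match — must end with '2'
G → match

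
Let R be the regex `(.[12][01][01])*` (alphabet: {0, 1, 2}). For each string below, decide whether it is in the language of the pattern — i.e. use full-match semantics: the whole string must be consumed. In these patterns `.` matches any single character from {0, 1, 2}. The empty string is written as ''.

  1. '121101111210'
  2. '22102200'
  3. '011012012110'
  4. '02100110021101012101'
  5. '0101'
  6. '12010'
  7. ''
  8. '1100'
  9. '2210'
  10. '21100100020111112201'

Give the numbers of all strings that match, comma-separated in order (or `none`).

1, 2, 3, 4, 5, 7, 8, 9, 10

1. '121101111210' → match
2. '22102200' → match
3. '011012012110' → match
4 → match
5. '0101' → match
6. '12010' → no match
7. '' → match
8. '1100' → match
9. '2210' → match
10 → match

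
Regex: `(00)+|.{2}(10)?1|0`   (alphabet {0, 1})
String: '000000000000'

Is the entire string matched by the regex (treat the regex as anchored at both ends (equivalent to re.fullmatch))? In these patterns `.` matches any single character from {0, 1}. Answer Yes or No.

Yes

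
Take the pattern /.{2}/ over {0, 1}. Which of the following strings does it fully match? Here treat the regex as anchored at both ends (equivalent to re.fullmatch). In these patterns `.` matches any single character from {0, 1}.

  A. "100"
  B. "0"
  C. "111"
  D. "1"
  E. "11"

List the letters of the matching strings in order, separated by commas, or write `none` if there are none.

A → no match
B → no match
C → no match
D → no match
E → match

E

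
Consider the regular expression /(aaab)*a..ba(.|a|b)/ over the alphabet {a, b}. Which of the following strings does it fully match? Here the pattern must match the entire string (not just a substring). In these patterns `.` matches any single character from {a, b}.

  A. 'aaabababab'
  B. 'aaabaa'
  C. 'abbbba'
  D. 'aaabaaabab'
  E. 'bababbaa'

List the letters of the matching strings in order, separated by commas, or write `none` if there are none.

A. 'aaabababab' → match
B. 'aaabaa' → match
C. 'abbbba' → no match
D. 'aaabaaabab' → match
E. 'bababbaa' → no match

A, B, D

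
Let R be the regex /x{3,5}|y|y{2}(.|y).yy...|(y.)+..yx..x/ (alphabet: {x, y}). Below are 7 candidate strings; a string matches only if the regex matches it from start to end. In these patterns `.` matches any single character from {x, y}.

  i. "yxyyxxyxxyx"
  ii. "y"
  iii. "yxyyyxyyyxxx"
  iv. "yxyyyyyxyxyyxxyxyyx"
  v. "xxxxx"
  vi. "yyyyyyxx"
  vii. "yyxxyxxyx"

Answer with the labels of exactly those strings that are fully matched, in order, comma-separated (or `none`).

i, ii, iv, v, vii

i → match
ii → match
iii → no match
iv → match
v → match
vi → no match
vii → match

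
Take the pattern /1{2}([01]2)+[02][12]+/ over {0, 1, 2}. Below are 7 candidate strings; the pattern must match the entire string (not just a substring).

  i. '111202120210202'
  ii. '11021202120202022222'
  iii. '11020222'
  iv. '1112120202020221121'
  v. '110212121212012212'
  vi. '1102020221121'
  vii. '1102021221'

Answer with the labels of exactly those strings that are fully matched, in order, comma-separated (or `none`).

ii, iii, iv, v, vi, vii

i → no match
ii → match
iii → match
iv → match
v → match
vi → match
vii → match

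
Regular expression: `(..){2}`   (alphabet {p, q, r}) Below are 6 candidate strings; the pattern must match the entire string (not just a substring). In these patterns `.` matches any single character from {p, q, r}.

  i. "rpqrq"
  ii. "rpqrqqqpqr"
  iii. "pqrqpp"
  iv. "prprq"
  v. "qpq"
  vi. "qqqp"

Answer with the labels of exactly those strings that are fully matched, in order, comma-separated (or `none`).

i → no match
ii → no match
iii → no match
iv → no match
v → no match
vi → match

vi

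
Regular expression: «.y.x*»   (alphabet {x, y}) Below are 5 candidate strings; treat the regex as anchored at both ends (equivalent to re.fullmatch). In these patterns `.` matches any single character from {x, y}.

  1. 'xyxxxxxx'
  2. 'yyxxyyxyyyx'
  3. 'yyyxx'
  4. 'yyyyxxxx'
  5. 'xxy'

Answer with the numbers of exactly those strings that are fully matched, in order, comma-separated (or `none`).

1 → match
2 → no match
3 → match
4 → no match
5 → no match

1, 3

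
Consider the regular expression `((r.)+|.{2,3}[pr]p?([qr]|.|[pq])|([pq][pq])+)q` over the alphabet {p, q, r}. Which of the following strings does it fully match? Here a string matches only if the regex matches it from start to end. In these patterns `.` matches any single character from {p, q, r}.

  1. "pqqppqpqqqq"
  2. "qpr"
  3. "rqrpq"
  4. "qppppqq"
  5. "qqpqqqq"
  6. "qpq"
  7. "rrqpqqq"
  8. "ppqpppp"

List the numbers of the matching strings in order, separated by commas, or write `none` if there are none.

1. "pqqppqpqqqq" → match
2. "qpr" → no match — must end with "q"
3. "rqrpq" → match
4. "qppppqq" → match
5. "qqpqqqq" → match
6. "qpq" → match
7. "rrqpqqq" → no match
8. "ppqpppp" → no match — must end with "q"

1, 3, 4, 5, 6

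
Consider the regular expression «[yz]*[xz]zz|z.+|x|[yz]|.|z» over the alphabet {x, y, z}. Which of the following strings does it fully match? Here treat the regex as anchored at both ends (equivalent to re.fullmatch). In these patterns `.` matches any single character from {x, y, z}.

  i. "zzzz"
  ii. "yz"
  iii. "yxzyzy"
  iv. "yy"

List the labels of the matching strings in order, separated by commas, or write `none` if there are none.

i

i → match
ii → no match
iii → no match
iv → no match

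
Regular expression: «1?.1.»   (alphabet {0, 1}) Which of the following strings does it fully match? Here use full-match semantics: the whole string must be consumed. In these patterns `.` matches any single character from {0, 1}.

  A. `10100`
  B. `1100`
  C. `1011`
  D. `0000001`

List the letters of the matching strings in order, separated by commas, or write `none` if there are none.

C

A → no match
B → no match
C → match
D → no match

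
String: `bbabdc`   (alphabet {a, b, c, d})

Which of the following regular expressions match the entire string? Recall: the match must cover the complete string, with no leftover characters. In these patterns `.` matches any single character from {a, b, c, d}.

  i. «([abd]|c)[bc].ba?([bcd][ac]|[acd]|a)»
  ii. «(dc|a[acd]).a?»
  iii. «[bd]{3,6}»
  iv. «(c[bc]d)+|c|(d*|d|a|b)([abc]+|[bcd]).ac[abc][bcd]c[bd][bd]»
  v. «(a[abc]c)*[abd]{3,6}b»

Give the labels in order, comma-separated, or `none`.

i

i → match
ii → no match
iii → no match
iv → no match
v → no match — must end with `b`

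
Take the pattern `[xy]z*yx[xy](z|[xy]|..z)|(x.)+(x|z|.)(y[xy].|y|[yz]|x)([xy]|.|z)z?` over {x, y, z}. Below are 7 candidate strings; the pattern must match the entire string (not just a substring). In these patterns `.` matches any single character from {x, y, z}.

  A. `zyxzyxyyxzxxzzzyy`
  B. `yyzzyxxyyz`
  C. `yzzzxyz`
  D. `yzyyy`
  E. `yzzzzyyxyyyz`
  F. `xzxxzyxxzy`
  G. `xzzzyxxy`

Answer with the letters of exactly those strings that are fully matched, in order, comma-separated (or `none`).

G

A → no match
B → no match
C → no match
D → no match
E → no match
F → no match
G → match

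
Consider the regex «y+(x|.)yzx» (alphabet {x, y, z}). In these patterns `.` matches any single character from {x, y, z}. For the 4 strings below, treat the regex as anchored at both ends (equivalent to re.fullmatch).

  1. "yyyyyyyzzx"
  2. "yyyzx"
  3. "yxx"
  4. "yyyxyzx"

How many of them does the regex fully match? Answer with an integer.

1. "yyyyyyyzzx" → no match — must end with "yzx"
2. "yyyzx" → match
3. "yxx" → no match — must end with "yzx"
4. "yyyxyzx" → match
Total matched: 2

2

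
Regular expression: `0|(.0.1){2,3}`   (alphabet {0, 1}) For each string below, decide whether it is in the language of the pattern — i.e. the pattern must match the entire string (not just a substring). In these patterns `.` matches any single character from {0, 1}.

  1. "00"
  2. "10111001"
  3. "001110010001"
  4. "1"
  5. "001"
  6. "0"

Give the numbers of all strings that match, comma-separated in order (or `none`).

1. "00" → no match
2. "10111001" → match
3. "001110010001" → match
4. "1" → no match
5. "001" → no match
6. "0" → match

2, 3, 6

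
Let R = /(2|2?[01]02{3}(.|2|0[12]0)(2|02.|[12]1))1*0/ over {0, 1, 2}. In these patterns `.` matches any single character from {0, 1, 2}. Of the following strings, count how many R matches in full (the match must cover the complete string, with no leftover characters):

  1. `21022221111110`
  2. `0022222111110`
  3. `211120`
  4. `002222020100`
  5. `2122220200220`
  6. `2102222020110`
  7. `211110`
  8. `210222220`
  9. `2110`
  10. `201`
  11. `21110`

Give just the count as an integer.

7

1 → match
2 → match
3 → no match
4 → no match
5 → no match
6 → match
7 → match
8 → match
9 → match
10 → no match — must end with `0`
11 → match
Total matched: 7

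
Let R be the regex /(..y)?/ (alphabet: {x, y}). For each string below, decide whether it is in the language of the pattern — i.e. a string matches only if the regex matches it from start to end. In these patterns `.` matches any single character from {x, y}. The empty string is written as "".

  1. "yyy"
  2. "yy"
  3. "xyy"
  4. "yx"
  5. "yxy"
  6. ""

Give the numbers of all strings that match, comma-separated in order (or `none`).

1 → match
2 → no match
3 → match
4 → no match
5 → match
6 → match

1, 3, 5, 6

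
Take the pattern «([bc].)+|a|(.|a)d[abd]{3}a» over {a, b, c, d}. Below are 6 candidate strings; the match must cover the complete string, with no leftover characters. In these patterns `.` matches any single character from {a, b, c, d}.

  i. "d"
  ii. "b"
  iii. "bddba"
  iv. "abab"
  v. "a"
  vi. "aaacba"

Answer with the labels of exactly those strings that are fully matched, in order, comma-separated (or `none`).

v

i → no match
ii → no match
iii → no match
iv → no match
v → match
vi → no match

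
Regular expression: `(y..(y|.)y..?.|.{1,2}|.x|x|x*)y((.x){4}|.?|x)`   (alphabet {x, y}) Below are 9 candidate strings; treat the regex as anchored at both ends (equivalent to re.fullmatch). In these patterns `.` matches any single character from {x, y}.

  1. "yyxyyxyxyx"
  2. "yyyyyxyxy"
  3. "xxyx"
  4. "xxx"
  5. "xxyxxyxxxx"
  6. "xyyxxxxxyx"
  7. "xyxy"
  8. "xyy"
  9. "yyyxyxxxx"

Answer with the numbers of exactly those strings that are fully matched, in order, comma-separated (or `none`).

1 → match
2 → match
3 → match
4 → no match
5 → no match
6 → match
7 → no match
8 → match
9 → no match

1, 2, 3, 6, 8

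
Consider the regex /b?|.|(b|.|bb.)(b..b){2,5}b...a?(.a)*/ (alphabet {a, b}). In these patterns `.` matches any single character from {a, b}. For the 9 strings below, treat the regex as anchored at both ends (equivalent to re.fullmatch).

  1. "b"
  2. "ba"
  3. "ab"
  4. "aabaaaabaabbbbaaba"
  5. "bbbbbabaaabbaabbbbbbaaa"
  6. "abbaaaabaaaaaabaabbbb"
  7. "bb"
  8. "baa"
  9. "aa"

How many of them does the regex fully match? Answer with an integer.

1

1. "b" → match
2. "ba" → no match
3. "ab" → no match
4 → no match
5 → no match
6 → no match
7. "bb" → no match
8. "baa" → no match
9. "aa" → no match
Total matched: 1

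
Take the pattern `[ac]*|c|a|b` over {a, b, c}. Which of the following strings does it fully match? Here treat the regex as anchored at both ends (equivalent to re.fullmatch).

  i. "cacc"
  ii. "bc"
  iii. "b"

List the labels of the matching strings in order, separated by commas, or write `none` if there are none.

i → match
ii → no match
iii → match

i, iii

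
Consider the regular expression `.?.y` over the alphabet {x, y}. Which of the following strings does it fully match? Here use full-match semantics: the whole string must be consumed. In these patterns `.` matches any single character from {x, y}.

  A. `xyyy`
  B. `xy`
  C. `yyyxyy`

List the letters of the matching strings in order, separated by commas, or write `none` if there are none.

A. `xyyy` → no match
B. `xy` → match
C. `yyyxyy` → no match

B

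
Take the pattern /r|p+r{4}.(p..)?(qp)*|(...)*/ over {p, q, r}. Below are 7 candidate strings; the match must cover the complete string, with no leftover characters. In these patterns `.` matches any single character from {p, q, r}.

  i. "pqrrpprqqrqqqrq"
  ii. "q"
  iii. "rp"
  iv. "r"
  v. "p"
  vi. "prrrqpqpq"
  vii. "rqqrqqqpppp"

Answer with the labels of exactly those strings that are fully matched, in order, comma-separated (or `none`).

i → match
ii. "q" → no match
iii. "rp" → no match
iv. "r" → match
v. "p" → no match
vi. "prrrqpqpq" → match
vii. "rqqrqqqpppp" → no match

i, iv, vi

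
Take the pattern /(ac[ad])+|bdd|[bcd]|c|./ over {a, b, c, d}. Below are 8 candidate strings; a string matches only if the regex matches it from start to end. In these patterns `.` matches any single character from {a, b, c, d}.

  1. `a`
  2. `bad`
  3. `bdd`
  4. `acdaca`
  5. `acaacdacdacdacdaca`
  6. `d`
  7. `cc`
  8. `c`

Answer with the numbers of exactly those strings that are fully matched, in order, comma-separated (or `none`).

1. `a` → match
2. `bad` → no match
3. `bdd` → match
4. `acdaca` → match
5 → match
6. `d` → match
7. `cc` → no match
8. `c` → match

1, 3, 4, 5, 6, 8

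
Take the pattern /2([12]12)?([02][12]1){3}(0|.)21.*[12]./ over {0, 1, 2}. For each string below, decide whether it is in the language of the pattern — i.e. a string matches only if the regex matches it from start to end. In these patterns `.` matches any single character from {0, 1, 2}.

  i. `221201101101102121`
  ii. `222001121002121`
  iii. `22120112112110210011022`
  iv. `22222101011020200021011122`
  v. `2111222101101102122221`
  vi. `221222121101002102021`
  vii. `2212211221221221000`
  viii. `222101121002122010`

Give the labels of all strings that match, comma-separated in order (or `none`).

i, iii

i → match
ii → no match
iii → match
iv → no match
v → no match
vi → no match
vii → no match
viii → no match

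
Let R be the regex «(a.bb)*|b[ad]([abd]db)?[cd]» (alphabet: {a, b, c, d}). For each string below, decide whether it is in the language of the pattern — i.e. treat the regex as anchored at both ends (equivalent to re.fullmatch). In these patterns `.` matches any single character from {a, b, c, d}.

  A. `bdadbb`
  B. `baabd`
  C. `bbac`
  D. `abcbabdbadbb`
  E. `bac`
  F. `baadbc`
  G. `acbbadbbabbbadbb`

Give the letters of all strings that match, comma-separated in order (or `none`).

E, F, G

A → no match
B → no match
C → no match
D → no match
E → match
F → match
G → match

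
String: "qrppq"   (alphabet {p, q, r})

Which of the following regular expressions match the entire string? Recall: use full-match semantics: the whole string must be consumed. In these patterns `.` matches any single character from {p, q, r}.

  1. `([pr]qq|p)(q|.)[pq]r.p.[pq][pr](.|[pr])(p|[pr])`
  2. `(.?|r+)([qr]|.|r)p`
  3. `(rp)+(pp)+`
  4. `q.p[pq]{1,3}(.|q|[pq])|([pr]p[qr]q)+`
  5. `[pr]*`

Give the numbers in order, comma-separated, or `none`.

1 → no match
2 → no match — must end with "p"
3 → no match — must start with "rp"
4 → match
5 → no match

4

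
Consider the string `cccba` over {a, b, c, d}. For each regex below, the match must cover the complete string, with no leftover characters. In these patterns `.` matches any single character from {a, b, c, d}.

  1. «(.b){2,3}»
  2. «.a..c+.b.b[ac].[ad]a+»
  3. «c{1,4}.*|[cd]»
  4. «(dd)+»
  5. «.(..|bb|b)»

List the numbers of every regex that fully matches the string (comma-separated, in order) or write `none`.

3

1 → no match — must end with `b`
2 → no match
3 → match
4 → no match — must start with `dd`
5 → no match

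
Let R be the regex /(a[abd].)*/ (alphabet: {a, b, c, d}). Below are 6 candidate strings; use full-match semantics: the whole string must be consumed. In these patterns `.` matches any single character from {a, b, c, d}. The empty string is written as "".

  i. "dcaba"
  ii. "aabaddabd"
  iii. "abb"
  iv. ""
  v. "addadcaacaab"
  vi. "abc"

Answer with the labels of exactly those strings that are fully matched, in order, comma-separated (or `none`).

i. "dcaba" → no match
ii. "aabaddabd" → match
iii. "abb" → match
iv. "" → match
v. "addadcaacaab" → match
vi. "abc" → match

ii, iii, iv, v, vi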